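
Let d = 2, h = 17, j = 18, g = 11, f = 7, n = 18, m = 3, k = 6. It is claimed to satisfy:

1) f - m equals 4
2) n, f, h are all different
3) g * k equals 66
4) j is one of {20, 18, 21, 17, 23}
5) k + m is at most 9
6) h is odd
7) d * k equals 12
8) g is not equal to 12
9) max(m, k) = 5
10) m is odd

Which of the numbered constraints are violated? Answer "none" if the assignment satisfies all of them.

1) f - m = 7 - 3 = 4 — holds.
2) values 18, 7, 17 are pairwise distinct — holds.
3) g * k = 11 * 6 = 66 — holds.
4) j = 18 is in {20, 18, 21, 17, 23} — holds.
5) k + m = 6 + 3 = 9; 9 ≤ 9 — holds.
6) h = 17 is odd — holds.
7) d * k = 2 * 6 = 12 — holds.
8) g = 11, and 11 ≠ 12 — holds.
9) max(3, 6) = 6, not 5 — does not hold.
10) m = 3 is odd — holds.

Constraint 9 is violated.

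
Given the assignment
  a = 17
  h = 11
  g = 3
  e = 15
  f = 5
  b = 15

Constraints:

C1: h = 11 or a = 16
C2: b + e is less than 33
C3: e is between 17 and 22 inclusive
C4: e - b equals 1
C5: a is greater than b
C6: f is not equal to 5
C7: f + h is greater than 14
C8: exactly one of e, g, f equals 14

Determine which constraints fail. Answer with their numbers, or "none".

Constraints 3, 4, 6, and 8 are violated.

C1: h = 11 = 11 (first disjunct)  true
C2: b + e = 15 + 15 = 30; 30 < 33  true
C3: e = 15 is outside [17, 22]  false
C4: e - b = 15 - 15 = 0, not 1  false
C5: a = 17, b = 15; 17 > 15  true
C6: f = 5, but 5 is required to differ  false
C7: f + h = 5 + 11 = 16; 16 > 14  true
C8: e=15, g=3, f=5; 0 of them equal 14, not exactly one  false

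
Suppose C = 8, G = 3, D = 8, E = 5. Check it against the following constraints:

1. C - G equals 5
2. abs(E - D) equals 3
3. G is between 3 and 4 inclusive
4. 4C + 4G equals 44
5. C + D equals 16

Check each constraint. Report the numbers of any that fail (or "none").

The assignment satisfies every constraint.

1. C - G = 8 - 3 = 5 — holds.
2. abs(5 - 8) = 3 — holds.
3. G = 3 lies in [3, 4] — holds.
4. 4C + 4G = 4(8) + 4(3) = 44 — holds.
5. C + D = 8 + 8 = 16 — holds.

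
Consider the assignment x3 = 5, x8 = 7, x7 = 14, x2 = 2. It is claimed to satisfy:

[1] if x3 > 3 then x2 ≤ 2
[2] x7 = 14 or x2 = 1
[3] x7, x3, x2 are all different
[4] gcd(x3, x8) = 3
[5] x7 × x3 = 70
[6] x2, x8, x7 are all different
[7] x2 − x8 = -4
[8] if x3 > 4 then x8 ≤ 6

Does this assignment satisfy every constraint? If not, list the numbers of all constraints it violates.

[1] x3 = 5 > 3, so we need x2 ≤ 2; x2 = 2 ≤ 2 — OK.
[2] x7 = 14 = 14 (first disjunct) — OK.
[3] values 14, 5, 2 are pairwise distinct — OK.
[4] gcd(5, 7) = 1, not 3 — violated.
[5] x7 × x3 = 14 × 5 = 70 — OK.
[6] values 2, 7, 14 are pairwise distinct — OK.
[7] x2 − x8 = 2 − 7 = -5, not -4 — violated.
[8] x3 = 5 > 4, so we need x8 ≤ 6; but x8 = 7 > 6 — violated.

The assignment fails constraints 4, 7, 8.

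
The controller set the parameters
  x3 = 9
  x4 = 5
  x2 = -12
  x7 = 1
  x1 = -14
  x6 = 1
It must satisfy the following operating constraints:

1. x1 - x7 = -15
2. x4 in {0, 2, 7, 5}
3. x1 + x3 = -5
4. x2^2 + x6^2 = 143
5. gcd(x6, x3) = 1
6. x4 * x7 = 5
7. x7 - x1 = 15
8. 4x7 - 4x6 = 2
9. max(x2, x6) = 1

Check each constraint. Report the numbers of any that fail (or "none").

1. x1 - x7 = -14 - 1 = -15  ✓
2. x4 = 5 is in {0, 2, 7, 5}  ✓
3. x1 + x3 = -14 + 9 = -5  ✓
4. x2^2 + x6^2 = (-12)^2 + 1^2 = 144 + 1 = 145, not 143  ✗
5. gcd(1, 9) = 1  ✓
6. x4 * x7 = 5 * 1 = 5  ✓
7. x7 - x1 = 1 - (-14) = 15  ✓
8. 4x7 - 4x6 = 4(1) - 4(1) = 0, not 2  ✗
9. max(-12, 1) = 1  ✓

Constraints 4, 8 do not hold.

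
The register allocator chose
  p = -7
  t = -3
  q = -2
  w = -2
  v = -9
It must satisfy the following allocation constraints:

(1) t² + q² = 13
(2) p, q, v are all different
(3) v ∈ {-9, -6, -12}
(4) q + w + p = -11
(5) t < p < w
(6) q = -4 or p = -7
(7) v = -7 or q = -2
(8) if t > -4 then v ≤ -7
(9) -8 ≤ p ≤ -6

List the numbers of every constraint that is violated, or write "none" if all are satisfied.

(1) t² + q² = (-3)² + (-2)² = 9 + 4 = 13 — OK.
(2) values -7, -2, -9 are pairwise distinct — OK.
(3) v = -9 is in {-9, -6, -12} — OK.
(4) q + w + p = -2 + (-2) + (-7) = -11 — OK.
(5) values -3, -7, -2; t = -3 is not < p = -7 — violated.
(6) q = -2 ≠ -4, but p = -7 = -7 (second disjunct) — OK.
(7) v = -9 ≠ -7, but q = -2 = -2 (second disjunct) — OK.
(8) t = -3 > -4, so we need v ≤ -7; v = -9 ≤ -7 — OK.
(9) p = -7 lies in [-8, -6] — OK.

Violated: 5.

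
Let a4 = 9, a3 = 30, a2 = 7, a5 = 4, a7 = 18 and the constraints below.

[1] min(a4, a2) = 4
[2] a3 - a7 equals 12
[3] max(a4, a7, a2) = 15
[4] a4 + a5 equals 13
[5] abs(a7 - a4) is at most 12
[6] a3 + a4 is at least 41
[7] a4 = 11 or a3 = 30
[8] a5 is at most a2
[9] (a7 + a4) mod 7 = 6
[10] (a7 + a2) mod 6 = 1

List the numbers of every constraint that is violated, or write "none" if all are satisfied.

Constraints 1, 3, and 6 are violated.

[1] min(9, 7) = 7, not 4  ✗
[2] a3 - a7 = 30 - 18 = 12  ✓
[3] max(9, 18, 7) = 18, not 15  ✗
[4] a4 + a5 = 9 + 4 = 13  ✓
[5] abs(18 - 9) = 9; 9 ≤ 12  ✓
[6] a3 + a4 = 30 + 9 = 39; 39 < 41, bound 41 not met  ✗
[7] a4 = 9 ≠ 11, but a3 = 30 = 30 (second disjunct)  ✓
[8] a5 = 4, a2 = 7; 4 ≤ 7  ✓
[9] a7 + a4 = 27; 27 mod 7 = 6  ✓
[10] a7 + a2 = 25; 25 mod 6 = 1  ✓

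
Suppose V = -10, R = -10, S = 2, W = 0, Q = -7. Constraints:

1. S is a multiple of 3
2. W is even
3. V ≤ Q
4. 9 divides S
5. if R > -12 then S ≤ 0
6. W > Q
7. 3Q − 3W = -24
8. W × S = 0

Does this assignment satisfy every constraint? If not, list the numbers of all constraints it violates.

1. 2 = 3×0 + 2, so 3 does not divide 2 — violated.
2. W = 0 is even — satisfied.
3. V = -10, Q = -7; -10 ≤ -7 — satisfied.
4. 2 = 9×0 + 2, so 9 does not divide 2 — violated.
5. R = -10 > -12, so we need S ≤ 0; but S = 2 > 0 — violated.
6. W = 0, Q = -7; 0 > -7 — satisfied.
7. 3Q − 3W = 3(-7) − 3(0) = -21, not -24 — violated.
8. W × S = 0 × 2 = 0 — satisfied.

No — constraints 1, 4, 5, and 7 are not satisfied.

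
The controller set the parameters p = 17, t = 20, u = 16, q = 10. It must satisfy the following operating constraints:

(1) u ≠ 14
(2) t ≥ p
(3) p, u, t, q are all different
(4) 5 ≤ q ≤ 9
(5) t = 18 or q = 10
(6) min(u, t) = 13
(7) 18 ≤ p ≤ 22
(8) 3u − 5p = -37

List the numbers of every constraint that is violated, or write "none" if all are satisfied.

(1) u = 16, and 16 ≠ 14  true
(2) t = 20, p = 17; 20 ≥ 17  true
(3) values 17, 16, 20, 10 are pairwise distinct  true
(4) q = 10 is outside [5, 9]  false
(5) t = 20 ≠ 18, but q = 10 = 10 (second disjunct)  true
(6) min(16, 20) = 16, not 13  false
(7) p = 17 is outside [18, 22]  false
(8) 3u − 5p = 3(16) − 5(17) = -37  true

The assignment fails constraints 4, 6, 7.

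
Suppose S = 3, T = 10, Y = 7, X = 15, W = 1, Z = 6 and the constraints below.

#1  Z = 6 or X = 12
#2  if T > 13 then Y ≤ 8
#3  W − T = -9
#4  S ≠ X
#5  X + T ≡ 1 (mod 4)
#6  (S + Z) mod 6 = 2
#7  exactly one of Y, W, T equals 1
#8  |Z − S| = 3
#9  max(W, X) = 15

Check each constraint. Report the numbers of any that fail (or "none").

Violated: 6.

#1 Z = 6 = 6 (first disjunct)  yes
#2 T = 10, not > 13; antecedent false, conditional vacuously true  yes
#3 W − T = 1 − 10 = -9  yes
#4 S = 3, X = 15; distinct  yes
#5 X + T = 25; 25 mod 4 = 1  yes
#6 S + Z = 9; 9 mod 6 = 3, not 2  no
#7 Y=7, W=1, T=10; 1 of them equals 1  yes
#8 |6 − 3| = 3  yes
#9 max(1, 15) = 15  yes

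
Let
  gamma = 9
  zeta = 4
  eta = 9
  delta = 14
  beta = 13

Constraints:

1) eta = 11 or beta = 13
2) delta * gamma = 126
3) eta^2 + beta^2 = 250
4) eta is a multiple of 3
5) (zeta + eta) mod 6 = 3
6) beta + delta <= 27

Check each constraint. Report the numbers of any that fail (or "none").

The assignment fails constraint 5.

1) eta = 9 ≠ 11, but beta = 13 = 13 (second disjunct) — holds.
2) delta * gamma = 14 * 9 = 126 — holds.
3) eta^2 + beta^2 = 9^2 + 13^2 = 81 + 169 = 250 — holds.
4) 9 / 3 = 3, so 3 divides 9 — holds.
5) zeta + eta = 13; 13 mod 6 = 1, not 3 — fails.
6) beta + delta = 13 + 14 = 27; 27 ≤ 27 — holds.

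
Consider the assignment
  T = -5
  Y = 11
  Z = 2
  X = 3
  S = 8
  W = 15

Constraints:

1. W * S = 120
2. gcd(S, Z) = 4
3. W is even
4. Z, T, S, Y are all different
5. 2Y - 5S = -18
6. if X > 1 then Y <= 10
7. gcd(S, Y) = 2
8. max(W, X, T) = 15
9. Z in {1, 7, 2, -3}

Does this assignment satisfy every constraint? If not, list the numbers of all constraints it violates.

Constraints 2, 3, 6, and 7 are violated.

1. W * S = 15 * 8 = 120  holds
2. gcd(8, 2) = 2, not 4  fails
3. W = 15 is odd  fails
4. values 2, -5, 8, 11 are pairwise distinct  holds
5. 2Y - 5S = 2(11) - 5(8) = -18  holds
6. X = 3 > 1, so we need Y ≤ 10; but Y = 11 > 10  fails
7. gcd(8, 11) = 1, not 2  fails
8. max(15, 3, -5) = 15  holds
9. Z = 2 is in {1, 7, 2, -3}  holds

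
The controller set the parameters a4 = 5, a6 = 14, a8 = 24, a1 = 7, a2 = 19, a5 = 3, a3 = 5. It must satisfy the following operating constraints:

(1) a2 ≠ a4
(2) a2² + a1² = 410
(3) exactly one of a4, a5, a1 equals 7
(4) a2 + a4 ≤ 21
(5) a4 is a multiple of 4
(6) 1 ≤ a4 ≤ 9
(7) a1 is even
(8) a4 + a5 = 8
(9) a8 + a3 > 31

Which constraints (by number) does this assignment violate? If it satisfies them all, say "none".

(1) a2 = 19, a4 = 5; distinct  ✔
(2) a2² + a1² = 19² + 7² = 361 + 49 = 410  ✔
(3) a4=5, a5=3, a1=7; 1 of them equals 7  ✔
(4) a2 + a4 = 19 + 5 = 24; 24 > 21, bound 21 not met  ✘
(5) 5 = 4×1 + 1, so 4 does not divide 5  ✘
(6) a4 = 5 lies in [1, 9]  ✔
(7) a1 = 7 is odd  ✘
(8) a4 + a5 = 5 + 3 = 8  ✔
(9) a8 + a3 = 24 + 5 = 29; 29 ≤ 31, bound 31 not met  ✘

Constraints 4, 5, 7, and 9 do not hold.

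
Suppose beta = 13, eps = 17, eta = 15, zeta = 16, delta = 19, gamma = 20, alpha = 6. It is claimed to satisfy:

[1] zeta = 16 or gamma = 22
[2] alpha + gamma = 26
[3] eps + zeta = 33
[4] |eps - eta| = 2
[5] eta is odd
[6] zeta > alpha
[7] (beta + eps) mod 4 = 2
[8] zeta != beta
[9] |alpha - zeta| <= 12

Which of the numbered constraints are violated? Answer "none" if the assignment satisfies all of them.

The assignment satisfies every constraint.

[1] zeta = 16 = 16 (first disjunct) — satisfied.
[2] alpha + gamma = 6 + 20 = 26 — satisfied.
[3] eps + zeta = 17 + 16 = 33 — satisfied.
[4] |17 - 15| = 2 — satisfied.
[5] eta = 15 is odd — satisfied.
[6] zeta = 16, alpha = 6; 16 > 6 — satisfied.
[7] beta + eps = 30; 30 mod 4 = 2 — satisfied.
[8] zeta = 16, beta = 13; distinct — satisfied.
[9] |6 - 16| = 10; 10 ≤ 12 — satisfied.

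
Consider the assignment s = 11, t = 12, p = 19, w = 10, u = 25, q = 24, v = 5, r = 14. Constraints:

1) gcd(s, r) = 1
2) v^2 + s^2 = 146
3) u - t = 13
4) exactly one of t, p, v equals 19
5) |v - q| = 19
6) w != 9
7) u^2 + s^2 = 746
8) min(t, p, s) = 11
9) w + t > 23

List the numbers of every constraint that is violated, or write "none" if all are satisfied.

Violated: 9.

1) gcd(11, 14) = 1  ✓
2) v^2 + s^2 = 5^2 + 11^2 = 25 + 121 = 146  ✓
3) u - t = 25 - 12 = 13  ✓
4) t=12, p=19, v=5; 1 of them equals 19  ✓
5) |5 - 24| = 19  ✓
6) w = 10, and 10 ≠ 9  ✓
7) u^2 + s^2 = 25^2 + 11^2 = 625 + 121 = 746  ✓
8) min(12, 19, 11) = 11  ✓
9) w + t = 10 + 12 = 22; 22 ≤ 23, bound 23 not met  ✗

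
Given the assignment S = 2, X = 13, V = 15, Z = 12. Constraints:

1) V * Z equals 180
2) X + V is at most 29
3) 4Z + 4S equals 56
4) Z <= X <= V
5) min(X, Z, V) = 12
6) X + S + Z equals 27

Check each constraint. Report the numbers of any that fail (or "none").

No violations.

1) V * Z = 15 * 12 = 180  OK
2) X + V = 13 + 15 = 28; 28 ≤ 29  OK
3) 4Z + 4S = 4(12) + 4(2) = 56  OK
4) values 12 <= 13 <= 15  OK
5) min(13, 12, 15) = 12  OK
6) X + S + Z = 13 + 2 + 12 = 27  OK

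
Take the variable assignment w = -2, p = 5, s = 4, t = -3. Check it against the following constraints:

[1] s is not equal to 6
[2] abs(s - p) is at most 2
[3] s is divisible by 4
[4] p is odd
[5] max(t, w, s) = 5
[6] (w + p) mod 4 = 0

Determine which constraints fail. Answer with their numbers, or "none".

[1] s = 4, and 4 ≠ 6  true
[2] abs(4 - 5) = 1; 1 ≤ 2  true
[3] 4 / 4 = 1, so 4 divides 4  true
[4] p = 5 is odd  true
[5] max(-3, -2, 4) = 4, not 5  false
[6] w + p = 3; 3 mod 4 = 3, not 0  false

Violated: 5, 6.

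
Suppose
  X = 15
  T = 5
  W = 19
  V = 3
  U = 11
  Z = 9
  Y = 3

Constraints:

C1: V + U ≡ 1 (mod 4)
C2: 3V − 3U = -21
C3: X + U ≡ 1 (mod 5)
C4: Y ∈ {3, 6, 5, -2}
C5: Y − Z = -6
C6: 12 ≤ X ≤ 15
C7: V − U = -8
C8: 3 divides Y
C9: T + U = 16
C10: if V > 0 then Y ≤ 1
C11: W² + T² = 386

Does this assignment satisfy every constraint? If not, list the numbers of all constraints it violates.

C1: V + U = 14; 14 mod 4 = 2, not 1 — violated.
C2: 3V − 3U = 3(3) − 3(11) = -24, not -21 — violated.
C3: X + U = 26; 26 mod 5 = 1 — OK.
C4: Y = 3 is in {3, 6, 5, -2} — OK.
C5: Y − Z = 3 − 9 = -6 — OK.
C6: X = 15 lies in [12, 15] — OK.
C7: V − U = 3 − 11 = -8 — OK.
C8: 3 / 3 = 1, so 3 divides 3 — OK.
C9: T + U = 5 + 11 = 16 — OK.
C10: V = 3 > 0, so we need Y ≤ 1; but Y = 3 > 1 — violated.
C11: W² + T² = 19² + 5² = 361 + 25 = 386 — OK.

The assignment fails constraints 1, 2, and 10.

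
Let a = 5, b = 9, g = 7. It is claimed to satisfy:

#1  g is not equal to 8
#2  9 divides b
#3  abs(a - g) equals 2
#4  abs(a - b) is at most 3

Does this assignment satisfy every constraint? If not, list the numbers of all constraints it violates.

Constraint 4 does not hold.

#1 g = 7, and 7 ≠ 8 — satisfied.
#2 9 / 9 = 1, so 9 divides 9 — satisfied.
#3 abs(5 - 7) = 2 — satisfied.
#4 abs(5 - 9) = 4; 4 > 3, exceeds bound 3 — violated.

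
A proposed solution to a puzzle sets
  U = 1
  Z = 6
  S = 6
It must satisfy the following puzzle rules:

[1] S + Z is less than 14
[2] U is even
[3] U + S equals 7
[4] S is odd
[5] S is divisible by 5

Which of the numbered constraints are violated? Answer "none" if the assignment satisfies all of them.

[1] S + Z = 6 + 6 = 12; 12 < 14  ✔
[2] U = 1 is odd  ✘
[3] U + S = 1 + 6 = 7  ✔
[4] S = 6 is even  ✘
[5] 6 = 5*1 + 1, so 5 does not divide 6  ✘

Constraints 2, 4, and 5 do not hold.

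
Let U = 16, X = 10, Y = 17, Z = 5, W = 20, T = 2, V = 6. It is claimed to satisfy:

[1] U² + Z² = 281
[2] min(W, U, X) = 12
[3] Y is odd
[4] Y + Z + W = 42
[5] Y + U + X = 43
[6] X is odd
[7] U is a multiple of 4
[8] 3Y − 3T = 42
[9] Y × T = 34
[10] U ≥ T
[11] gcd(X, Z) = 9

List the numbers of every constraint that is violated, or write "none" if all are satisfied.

[1] U² + Z² = 16² + 5² = 256 + 25 = 281 — holds.
[2] min(20, 16, 10) = 10, not 12 — fails.
[3] Y = 17 is odd — holds.
[4] Y + Z + W = 17 + 5 + 20 = 42 — holds.
[5] Y + U + X = 17 + 16 + 10 = 43 — holds.
[6] X = 10 is even — fails.
[7] 16 / 4 = 4, so 4 divides 16 — holds.
[8] 3Y − 3T = 3(17) − 3(2) = 45, not 42 — fails.
[9] Y × T = 17 × 2 = 34 — holds.
[10] U = 16, T = 2; 16 ≥ 2 — holds.
[11] gcd(10, 5) = 5, not 9 — fails.

No — constraints 2, 6, 8, 11 are not satisfied.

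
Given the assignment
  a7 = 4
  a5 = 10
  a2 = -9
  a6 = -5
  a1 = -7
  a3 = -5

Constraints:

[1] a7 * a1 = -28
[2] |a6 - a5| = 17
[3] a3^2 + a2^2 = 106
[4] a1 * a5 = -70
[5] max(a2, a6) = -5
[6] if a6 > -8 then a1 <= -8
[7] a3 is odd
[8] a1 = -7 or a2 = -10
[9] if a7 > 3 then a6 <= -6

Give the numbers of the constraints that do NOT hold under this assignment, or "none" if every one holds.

No — constraints 2, 6, and 9 are not satisfied.

[1] a7 * a1 = 4 * (-7) = -28 — holds.
[2] |-5 - 10| = 15, not 17 — fails.
[3] a3^2 + a2^2 = (-5)^2 + (-9)^2 = 25 + 81 = 106 — holds.
[4] a1 * a5 = -7 * 10 = -70 — holds.
[5] max(-9, -5) = -5 — holds.
[6] a6 = -5 > -8, so we need a1 ≤ -8; but a1 = -7 > -8 — fails.
[7] a3 = -5 is odd — holds.
[8] a1 = -7 = -7 (first disjunct) — holds.
[9] a7 = 4 > 3, so we need a6 ≤ -6; but a6 = -5 > -6 — fails.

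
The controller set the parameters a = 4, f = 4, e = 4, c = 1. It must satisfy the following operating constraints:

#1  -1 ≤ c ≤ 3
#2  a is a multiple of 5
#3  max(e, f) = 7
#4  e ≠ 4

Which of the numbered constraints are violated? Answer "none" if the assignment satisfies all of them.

The assignment fails constraints 2, 3, 4.

#1 c = 1 lies in [-1, 3]  OK
#2 4 = 5×0 + 4, so 5 does not divide 4  FAIL
#3 max(4, 4) = 4, not 7  FAIL
#4 e = 4, but 4 is required to differ  FAIL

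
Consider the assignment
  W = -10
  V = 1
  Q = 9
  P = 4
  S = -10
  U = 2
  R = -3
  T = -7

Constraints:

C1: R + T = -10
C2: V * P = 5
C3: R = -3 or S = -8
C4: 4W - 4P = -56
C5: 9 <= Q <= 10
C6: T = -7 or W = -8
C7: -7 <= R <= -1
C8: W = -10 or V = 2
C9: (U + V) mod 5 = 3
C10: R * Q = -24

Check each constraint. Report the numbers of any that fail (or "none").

C1: R + T = -3 + (-7) = -10 — OK.
C2: V * P = 1 * 4 = 4, not 5 — violated.
C3: R = -3 = -3 (first disjunct) — OK.
C4: 4W - 4P = 4(-10) - 4(4) = -56 — OK.
C5: Q = 9 lies in [9, 10] — OK.
C6: T = -7 = -7 (first disjunct) — OK.
C7: R = -3 lies in [-7, -1] — OK.
C8: W = -10 = -10 (first disjunct) — OK.
C9: U + V = 3; 3 mod 5 = 3 — OK.
C10: R * Q = -3 * 9 = -27, not -24 — violated.

The assignment fails constraints 2, 10.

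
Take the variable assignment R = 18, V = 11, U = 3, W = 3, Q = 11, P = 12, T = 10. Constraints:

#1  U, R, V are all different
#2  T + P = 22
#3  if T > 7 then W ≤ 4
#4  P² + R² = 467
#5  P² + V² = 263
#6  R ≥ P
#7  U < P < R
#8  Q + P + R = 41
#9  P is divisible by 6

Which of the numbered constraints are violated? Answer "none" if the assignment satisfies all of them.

#1 values 3, 18, 11 are pairwise distinct — OK.
#2 T + P = 10 + 12 = 22 — OK.
#3 T = 10 > 7, so we need W ≤ 4; W = 3 ≤ 4 — OK.
#4 P² + R² = 12² + 18² = 144 + 324 = 468, not 467 — violated.
#5 P² + V² = 12² + 11² = 144 + 121 = 265, not 263 — violated.
#6 R = 18, P = 12; 18 ≥ 12 — OK.
#7 values 3 < 12 < 18 — OK.
#8 Q + P + R = 11 + 12 + 18 = 41 — OK.
#9 12 / 6 = 2, so 6 divides 12 — OK.

Violated: 4 and 5.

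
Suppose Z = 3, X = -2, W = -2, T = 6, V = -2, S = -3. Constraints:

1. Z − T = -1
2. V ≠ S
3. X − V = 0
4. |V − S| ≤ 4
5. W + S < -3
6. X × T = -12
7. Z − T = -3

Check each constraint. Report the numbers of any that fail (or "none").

1. Z − T = 3 − 6 = -3, not -1  fails
2. V = -2, S = -3; distinct  holds
3. X − V = -2 − (-2) = 0  holds
4. |-2 − (-3)| = 1; 1 ≤ 4  holds
5. W + S = -2 + (-3) = -5; -5 < -3  holds
6. X × T = -2 × 6 = -12  holds
7. Z − T = 3 − 6 = -3  holds

Constraint 1 does not hold.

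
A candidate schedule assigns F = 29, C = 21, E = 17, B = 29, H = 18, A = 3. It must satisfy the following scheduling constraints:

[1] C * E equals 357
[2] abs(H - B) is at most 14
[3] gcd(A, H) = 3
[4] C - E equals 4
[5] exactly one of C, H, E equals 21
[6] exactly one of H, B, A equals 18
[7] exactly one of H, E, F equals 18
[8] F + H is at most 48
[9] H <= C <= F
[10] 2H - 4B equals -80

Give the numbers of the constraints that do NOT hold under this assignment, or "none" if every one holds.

No violations.

[1] C * E = 21 * 17 = 357  true
[2] abs(18 - 29) = 11; 11 ≤ 14  true
[3] gcd(3, 18) = 3  true
[4] C - E = 21 - 17 = 4  true
[5] C=21, H=18, E=17; 1 of them equals 21  true
[6] H=18, B=29, A=3; 1 of them equals 18  true
[7] H=18, E=17, F=29; 1 of them equals 18  true
[8] F + H = 29 + 18 = 47; 47 ≤ 48  true
[9] values 18 <= 21 <= 29  true
[10] 2H - 4B = 2(18) - 4(29) = -80  true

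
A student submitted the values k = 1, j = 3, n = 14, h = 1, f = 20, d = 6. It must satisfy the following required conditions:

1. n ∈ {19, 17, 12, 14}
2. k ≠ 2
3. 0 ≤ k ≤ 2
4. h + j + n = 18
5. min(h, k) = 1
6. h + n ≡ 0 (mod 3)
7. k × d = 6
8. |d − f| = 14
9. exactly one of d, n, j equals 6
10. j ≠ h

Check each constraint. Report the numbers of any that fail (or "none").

Yes — all constraints hold.

1. n = 14 is in {19, 17, 12, 14} — OK.
2. k = 1, and 1 ≠ 2 — OK.
3. k = 1 lies in [0, 2] — OK.
4. h + j + n = 1 + 3 + 14 = 18 — OK.
5. min(1, 1) = 1 — OK.
6. h + n = 15; 15 mod 3 = 0 — OK.
7. k × d = 1 × 6 = 6 — OK.
8. |6 − 20| = 14 — OK.
9. d=6, n=14, j=3; 1 of them equals 6 — OK.
10. j = 3, h = 1; distinct — OK.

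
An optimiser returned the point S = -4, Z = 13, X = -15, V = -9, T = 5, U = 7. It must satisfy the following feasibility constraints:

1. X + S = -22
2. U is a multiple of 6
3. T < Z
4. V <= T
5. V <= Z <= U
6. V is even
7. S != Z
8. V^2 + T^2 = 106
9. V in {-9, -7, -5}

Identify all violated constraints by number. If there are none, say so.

1. X + S = -15 + (-4) = -19, not -22  ✘
2. 7 = 6*1 + 1, so 6 does not divide 7  ✘
3. T = 5, Z = 13; 5 < 13  ✔
4. V = -9, T = 5; -9 ≤ 5  ✔
5. values -9, 13, 7; Z = 13 is not <= U = 7  ✘
6. V = -9 is odd  ✘
7. S = -4, Z = 13; distinct  ✔
8. V^2 + T^2 = (-9)^2 + 5^2 = 81 + 25 = 106  ✔
9. V = -9 is in {-9, -7, -5}  ✔

Violated: 1, 2, 5, and 6.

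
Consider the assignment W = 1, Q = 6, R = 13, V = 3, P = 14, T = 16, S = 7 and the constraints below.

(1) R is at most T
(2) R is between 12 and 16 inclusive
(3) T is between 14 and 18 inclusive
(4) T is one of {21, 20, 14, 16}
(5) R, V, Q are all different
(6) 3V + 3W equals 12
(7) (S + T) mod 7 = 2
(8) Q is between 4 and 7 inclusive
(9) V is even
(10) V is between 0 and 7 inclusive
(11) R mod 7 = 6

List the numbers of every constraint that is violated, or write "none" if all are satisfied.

(1) R = 13, T = 16; 13 ≤ 16  ✔
(2) R = 13 lies in [12, 16]  ✔
(3) T = 16 lies in [14, 18]  ✔
(4) T = 16 is in {21, 20, 14, 16}  ✔
(5) values 13, 3, 6 are pairwise distinct  ✔
(6) 3V + 3W = 3(3) + 3(1) = 12  ✔
(7) S + T = 23; 23 mod 7 = 2  ✔
(8) Q = 6 lies in [4, 7]  ✔
(9) V = 3 is odd  ✘
(10) V = 3 lies in [0, 7]  ✔
(11) 13 mod 7 = 6  ✔

No — constraint 9 is not satisfied.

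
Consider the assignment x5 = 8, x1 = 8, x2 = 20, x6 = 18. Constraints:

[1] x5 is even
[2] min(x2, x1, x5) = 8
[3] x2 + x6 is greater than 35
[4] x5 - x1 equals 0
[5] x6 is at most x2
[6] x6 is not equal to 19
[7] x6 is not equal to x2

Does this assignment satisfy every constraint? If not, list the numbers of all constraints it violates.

[1] x5 = 8 is even — holds.
[2] min(20, 8, 8) = 8 — holds.
[3] x2 + x6 = 20 + 18 = 38; 38 > 35 — holds.
[4] x5 - x1 = 8 - 8 = 0 — holds.
[5] x6 = 18, x2 = 20; 18 ≤ 20 — holds.
[6] x6 = 18, and 18 ≠ 19 — holds.
[7] x6 = 18, x2 = 20; distinct — holds.

All constraints are satisfied.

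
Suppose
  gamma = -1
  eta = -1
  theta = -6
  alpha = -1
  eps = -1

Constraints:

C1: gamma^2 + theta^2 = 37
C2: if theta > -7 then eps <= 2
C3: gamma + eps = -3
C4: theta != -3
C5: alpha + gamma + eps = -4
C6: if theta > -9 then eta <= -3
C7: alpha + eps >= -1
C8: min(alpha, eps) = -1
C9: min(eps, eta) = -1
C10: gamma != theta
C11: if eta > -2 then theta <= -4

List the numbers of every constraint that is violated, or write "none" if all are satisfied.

C1: gamma^2 + theta^2 = (-1)^2 + (-6)^2 = 1 + 36 = 37 — holds.
C2: theta = -6 > -7, so we need eps ≤ 2; eps = -1 ≤ 2 — holds.
C3: gamma + eps = -1 + (-1) = -2, not -3 — does not hold.
C4: theta = -6, and -6 ≠ -3 — holds.
C5: alpha + gamma + eps = -1 + (-1) + (-1) = -3, not -4 — does not hold.
C6: theta = -6 > -9, so we need eta ≤ -3; but eta = -1 > -3 — does not hold.
C7: alpha + eps = -1 + (-1) = -2; -2 < -1, bound -1 not met — does not hold.
C8: min(-1, -1) = -1 — holds.
C9: min(-1, -1) = -1 — holds.
C10: gamma = -1, theta = -6; distinct — holds.
C11: eta = -1 > -2, so we need theta ≤ -4; theta = -6 ≤ -4 — holds.

Violated: 3, 5, 6, and 7.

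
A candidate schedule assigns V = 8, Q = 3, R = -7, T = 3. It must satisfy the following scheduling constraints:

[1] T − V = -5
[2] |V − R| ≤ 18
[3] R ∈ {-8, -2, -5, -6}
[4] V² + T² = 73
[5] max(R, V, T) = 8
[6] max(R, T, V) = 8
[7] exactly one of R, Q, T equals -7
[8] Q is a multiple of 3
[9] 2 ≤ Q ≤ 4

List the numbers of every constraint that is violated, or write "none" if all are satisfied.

The assignment fails constraint 3.

[1] T − V = 3 − 8 = -5 — holds.
[2] |8 − (-7)| = 15; 15 ≤ 18 — holds.
[3] R = -7 is not in {-8, -2, -5, -6} — fails.
[4] V² + T² = 8² + 3² = 64 + 9 = 73 — holds.
[5] max(-7, 8, 3) = 8 — holds.
[6] max(-7, 3, 8) = 8 — holds.
[7] R=-7, Q=3, T=3; 1 of them equals -7 — holds.
[8] 3 / 3 = 1, so 3 divides 3 — holds.
[9] Q = 3 lies in [2, 4] — holds.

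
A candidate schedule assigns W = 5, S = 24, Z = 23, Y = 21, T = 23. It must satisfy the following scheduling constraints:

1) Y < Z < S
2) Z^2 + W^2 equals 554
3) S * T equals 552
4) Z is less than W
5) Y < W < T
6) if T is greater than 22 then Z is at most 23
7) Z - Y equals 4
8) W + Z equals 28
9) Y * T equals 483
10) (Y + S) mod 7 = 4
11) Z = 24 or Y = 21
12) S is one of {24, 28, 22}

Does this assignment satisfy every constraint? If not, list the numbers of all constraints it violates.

1) values 21 < 23 < 24 — holds.
2) Z^2 + W^2 = 23^2 + 5^2 = 529 + 25 = 554 — holds.
3) S * T = 24 * 23 = 552 — holds.
4) Z = 23, W = 5; 23 ≥ 5 (want <) — fails.
5) values 21, 5, 23; Y = 21 is not < W = 5 — fails.
6) T = 23 > 22, so we need Z ≤ 23; Z = 23 ≤ 23 — holds.
7) Z - Y = 23 - 21 = 2, not 4 — fails.
8) W + Z = 5 + 23 = 28 — holds.
9) Y * T = 21 * 23 = 483 — holds.
10) Y + S = 45; 45 mod 7 = 3, not 4 — fails.
11) Z = 23 ≠ 24, but Y = 21 = 21 (second disjunct) — holds.
12) S = 24 is in {24, 28, 22} — holds.

Violated: 4, 5, 7, and 10.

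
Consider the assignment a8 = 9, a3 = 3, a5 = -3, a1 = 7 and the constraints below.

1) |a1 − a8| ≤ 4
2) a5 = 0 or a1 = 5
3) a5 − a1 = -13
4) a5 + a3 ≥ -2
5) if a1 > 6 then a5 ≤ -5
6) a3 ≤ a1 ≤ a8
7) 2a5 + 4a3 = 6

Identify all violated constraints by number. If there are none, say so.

Violated: 2, 3, and 5.

1) |7 − 9| = 2; 2 ≤ 4 — satisfied.
2) a5 = -3 ≠ 0 and a1 = 7 ≠ 5; both disjuncts false — violated.
3) a5 − a1 = -3 − 7 = -10, not -13 — violated.
4) a5 + a3 = -3 + 3 = 0; 0 ≥ -2 — satisfied.
5) a1 = 7 > 6, so we need a5 ≤ -5; but a5 = -3 > -5 — violated.
6) values 3 ≤ 7 ≤ 9 — satisfied.
7) 2a5 + 4a3 = 2(-3) + 4(3) = 6 — satisfied.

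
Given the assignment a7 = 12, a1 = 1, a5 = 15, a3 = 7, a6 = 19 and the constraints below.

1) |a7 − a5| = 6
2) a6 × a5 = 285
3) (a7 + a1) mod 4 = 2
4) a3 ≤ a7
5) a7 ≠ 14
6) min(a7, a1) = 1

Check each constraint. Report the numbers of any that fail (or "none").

Constraints 1 and 3 do not hold.

1) |12 − 15| = 3, not 6  no
2) a6 × a5 = 19 × 15 = 285  yes
3) a7 + a1 = 13; 13 mod 4 = 1, not 2  no
4) a3 = 7, a7 = 12; 7 ≤ 12  yes
5) a7 = 12, and 12 ≠ 14  yes
6) min(12, 1) = 1  yes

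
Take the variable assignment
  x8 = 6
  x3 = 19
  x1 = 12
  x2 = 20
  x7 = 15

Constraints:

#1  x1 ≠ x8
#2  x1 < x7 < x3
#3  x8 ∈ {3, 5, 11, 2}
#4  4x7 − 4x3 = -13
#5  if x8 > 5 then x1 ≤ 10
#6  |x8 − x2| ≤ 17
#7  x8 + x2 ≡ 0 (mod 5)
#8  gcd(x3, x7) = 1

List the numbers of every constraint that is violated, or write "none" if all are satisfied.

Constraints 3, 4, 5, 7 are violated.

#1 x1 = 12, x8 = 6; distinct — holds.
#2 values 12 < 15 < 19 — holds.
#3 x8 = 6 is not in {3, 5, 11, 2} — fails.
#4 4x7 − 4x3 = 4(15) − 4(19) = -16, not -13 — fails.
#5 x8 = 6 > 5, so we need x1 ≤ 10; but x1 = 12 > 10 — fails.
#6 |6 − 20| = 14; 14 ≤ 17 — holds.
#7 x8 + x2 = 26; 26 mod 5 = 1, not 0 — fails.
#8 gcd(19, 15) = 1 — holds.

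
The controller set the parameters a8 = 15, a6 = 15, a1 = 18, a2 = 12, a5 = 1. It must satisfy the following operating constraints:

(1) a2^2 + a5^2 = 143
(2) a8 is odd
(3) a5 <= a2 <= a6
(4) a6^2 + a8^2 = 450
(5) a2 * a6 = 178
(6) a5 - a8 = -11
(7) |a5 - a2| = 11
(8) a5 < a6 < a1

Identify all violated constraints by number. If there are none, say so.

(1) a2^2 + a5^2 = 12^2 + 1^2 = 144 + 1 = 145, not 143 — fails.
(2) a8 = 15 is odd — holds.
(3) values 1 <= 12 <= 15 — holds.
(4) a6^2 + a8^2 = 15^2 + 15^2 = 225 + 225 = 450 — holds.
(5) a2 * a6 = 12 * 15 = 180, not 178 — fails.
(6) a5 - a8 = 1 - 15 = -14, not -11 — fails.
(7) |1 - 12| = 11 — holds.
(8) values 1 < 15 < 18 — holds.

The assignment fails constraints 1, 5, 6.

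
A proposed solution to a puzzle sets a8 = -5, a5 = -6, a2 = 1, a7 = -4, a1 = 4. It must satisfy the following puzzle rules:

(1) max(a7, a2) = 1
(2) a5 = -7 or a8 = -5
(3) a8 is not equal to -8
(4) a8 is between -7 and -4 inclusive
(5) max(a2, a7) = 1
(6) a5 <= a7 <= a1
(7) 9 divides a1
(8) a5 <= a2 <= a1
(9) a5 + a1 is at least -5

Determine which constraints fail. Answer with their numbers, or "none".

(1) max(-4, 1) = 1 — holds.
(2) a5 = -6 ≠ -7, but a8 = -5 = -5 (second disjunct) — holds.
(3) a8 = -5, and -5 ≠ -8 — holds.
(4) a8 = -5 lies in [-7, -4] — holds.
(5) max(1, -4) = 1 — holds.
(6) values -6 <= -4 <= 4 — holds.
(7) 4 = 9*0 + 4, so 9 does not divide 4 — fails.
(8) values -6 <= 1 <= 4 — holds.
(9) a5 + a1 = -6 + 4 = -2; -2 ≥ -5 — holds.

The assignment fails constraint 7.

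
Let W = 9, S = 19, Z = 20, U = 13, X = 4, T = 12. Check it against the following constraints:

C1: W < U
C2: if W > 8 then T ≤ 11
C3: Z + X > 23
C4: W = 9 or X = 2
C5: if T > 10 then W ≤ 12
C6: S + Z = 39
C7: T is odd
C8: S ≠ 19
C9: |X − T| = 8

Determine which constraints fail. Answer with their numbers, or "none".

C1: W = 9, U = 13; 9 < 13  holds
C2: W = 9 > 8, so we need T ≤ 11; but T = 12 > 11  fails
C3: Z + X = 20 + 4 = 24; 24 > 23  holds
C4: W = 9 = 9 (first disjunct)  holds
C5: T = 12 > 10, so we need W ≤ 12; W = 9 ≤ 12  holds
C6: S + Z = 19 + 20 = 39  holds
C7: T = 12 is even  fails
C8: S = 19, but 19 is required to differ  fails
C9: |4 − 12| = 8  holds

Constraints 2, 7, and 8 do not hold.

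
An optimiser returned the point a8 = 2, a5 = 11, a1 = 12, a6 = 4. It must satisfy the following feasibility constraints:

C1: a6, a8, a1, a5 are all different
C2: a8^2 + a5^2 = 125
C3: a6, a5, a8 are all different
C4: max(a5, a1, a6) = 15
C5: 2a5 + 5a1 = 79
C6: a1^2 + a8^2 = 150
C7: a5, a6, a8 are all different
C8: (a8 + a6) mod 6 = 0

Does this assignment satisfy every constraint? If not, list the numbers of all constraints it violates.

C1: values 4, 2, 12, 11 are pairwise distinct — OK.
C2: a8^2 + a5^2 = 2^2 + 11^2 = 4 + 121 = 125 — OK.
C3: values 4, 11, 2 are pairwise distinct — OK.
C4: max(11, 12, 4) = 12, not 15 — violated.
C5: 2a5 + 5a1 = 2(11) + 5(12) = 82, not 79 — violated.
C6: a1^2 + a8^2 = 12^2 + 2^2 = 144 + 4 = 148, not 150 — violated.
C7: values 11, 4, 2 are pairwise distinct — OK.
C8: a8 + a6 = 6; 6 mod 6 = 0 — OK.

No — constraints 4, 5, and 6 are not satisfied.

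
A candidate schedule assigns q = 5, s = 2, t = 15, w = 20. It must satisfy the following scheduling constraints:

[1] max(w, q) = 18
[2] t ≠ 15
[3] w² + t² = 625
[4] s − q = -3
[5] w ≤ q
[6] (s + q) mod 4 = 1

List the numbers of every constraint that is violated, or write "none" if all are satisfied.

No — constraints 1, 2, 5, 6 are not satisfied.

[1] max(20, 5) = 20, not 18 — violated.
[2] t = 15, but 15 is required to differ — violated.
[3] w² + t² = 20² + 15² = 400 + 225 = 625 — OK.
[4] s − q = 2 − 5 = -3 — OK.
[5] w = 20, q = 5; 20 > 5 (want ≤) — violated.
[6] s + q = 7; 7 mod 4 = 3, not 1 — violated.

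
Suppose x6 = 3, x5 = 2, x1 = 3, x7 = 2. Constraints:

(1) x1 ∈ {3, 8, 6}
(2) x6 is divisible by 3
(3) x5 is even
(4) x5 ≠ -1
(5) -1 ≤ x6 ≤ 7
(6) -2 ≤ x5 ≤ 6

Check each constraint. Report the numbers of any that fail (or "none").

None — every constraint holds.

(1) x1 = 3 is in {3, 8, 6} — OK.
(2) 3 / 3 = 1, so 3 divides 3 — OK.
(3) x5 = 2 is even — OK.
(4) x5 = 2, and 2 ≠ -1 — OK.
(5) x6 = 3 lies in [-1, 7] — OK.
(6) x5 = 2 lies in [-2, 6] — OK.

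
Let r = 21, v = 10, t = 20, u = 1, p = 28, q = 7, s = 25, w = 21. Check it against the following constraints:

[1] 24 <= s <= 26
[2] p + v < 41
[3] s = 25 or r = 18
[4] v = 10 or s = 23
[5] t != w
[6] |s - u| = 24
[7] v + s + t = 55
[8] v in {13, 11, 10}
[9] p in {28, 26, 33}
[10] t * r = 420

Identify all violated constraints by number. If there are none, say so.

None — every constraint holds.

[1] s = 25 lies in [24, 26] — satisfied.
[2] p + v = 28 + 10 = 38; 38 < 41 — satisfied.
[3] s = 25 = 25 (first disjunct) — satisfied.
[4] v = 10 = 10 (first disjunct) — satisfied.
[5] t = 20, w = 21; distinct — satisfied.
[6] |25 - 1| = 24 — satisfied.
[7] v + s + t = 10 + 25 + 20 = 55 — satisfied.
[8] v = 10 is in {13, 11, 10} — satisfied.
[9] p = 28 is in {28, 26, 33} — satisfied.
[10] t * r = 20 * 21 = 420 — satisfied.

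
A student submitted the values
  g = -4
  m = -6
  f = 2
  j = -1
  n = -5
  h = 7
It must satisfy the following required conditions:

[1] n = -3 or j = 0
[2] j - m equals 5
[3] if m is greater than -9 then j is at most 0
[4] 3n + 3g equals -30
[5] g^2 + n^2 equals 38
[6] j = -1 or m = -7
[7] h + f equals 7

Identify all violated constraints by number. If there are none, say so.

The assignment fails constraints 1, 4, 5, and 7.

[1] n = -5 ≠ -3 and j = -1 ≠ 0; both disjuncts false — violated.
[2] j - m = -1 - (-6) = 5 — OK.
[3] m = -6 > -9, so we need j ≤ 0; j = -1 ≤ 0 — OK.
[4] 3n + 3g = 3(-5) + 3(-4) = -27, not -30 — violated.
[5] g^2 + n^2 = (-4)^2 + (-5)^2 = 16 + 25 = 41, not 38 — violated.
[6] j = -1 = -1 (first disjunct) — OK.
[7] h + f = 7 + 2 = 9, not 7 — violated.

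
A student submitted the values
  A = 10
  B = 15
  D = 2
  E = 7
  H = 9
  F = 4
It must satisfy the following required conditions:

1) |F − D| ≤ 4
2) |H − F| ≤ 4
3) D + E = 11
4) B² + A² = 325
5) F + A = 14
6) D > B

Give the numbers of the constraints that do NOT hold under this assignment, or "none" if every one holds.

Constraints 2, 3, and 6 do not hold.

1) |4 − 2| = 2; 2 ≤ 4 — satisfied.
2) |9 − 4| = 5; 5 > 4, exceeds bound 4 — violated.
3) D + E = 2 + 7 = 9, not 11 — violated.
4) B² + A² = 15² + 10² = 225 + 100 = 325 — satisfied.
5) F + A = 4 + 10 = 14 — satisfied.
6) D = 2, B = 15; 2 ≤ 15 (want >) — violated.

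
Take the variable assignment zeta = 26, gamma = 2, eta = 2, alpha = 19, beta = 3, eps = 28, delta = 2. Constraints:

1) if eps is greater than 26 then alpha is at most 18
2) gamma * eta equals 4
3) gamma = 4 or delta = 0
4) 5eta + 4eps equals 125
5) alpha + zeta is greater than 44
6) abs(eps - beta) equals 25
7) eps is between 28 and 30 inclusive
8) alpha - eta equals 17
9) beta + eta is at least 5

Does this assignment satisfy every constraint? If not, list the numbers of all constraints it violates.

1) eps = 28 > 26, so we need alpha ≤ 18; but alpha = 19 > 18  false
2) gamma * eta = 2 * 2 = 4  true
3) gamma = 2 ≠ 4 and delta = 2 ≠ 0; both disjuncts false  false
4) 5eta + 4eps = 5(2) + 4(28) = 122, not 125  false
5) alpha + zeta = 19 + 26 = 45; 45 > 44  true
6) abs(28 - 3) = 25  true
7) eps = 28 lies in [28, 30]  true
8) alpha - eta = 19 - 2 = 17  true
9) beta + eta = 3 + 2 = 5; 5 ≥ 5  true

The assignment fails constraints 1, 3, 4.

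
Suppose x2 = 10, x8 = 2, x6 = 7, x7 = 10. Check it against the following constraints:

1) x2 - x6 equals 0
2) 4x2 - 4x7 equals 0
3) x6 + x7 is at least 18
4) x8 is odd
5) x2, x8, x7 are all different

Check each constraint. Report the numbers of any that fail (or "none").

1) x2 - x6 = 10 - 7 = 3, not 0 — violated.
2) 4x2 - 4x7 = 4(10) - 4(10) = 0 — satisfied.
3) x6 + x7 = 7 + 10 = 17; 17 < 18, bound 18 not met — violated.
4) x8 = 2 is even — violated.
5) x2 = x7 = 10, not all different — violated.

Violated: 1, 3, 4, and 5.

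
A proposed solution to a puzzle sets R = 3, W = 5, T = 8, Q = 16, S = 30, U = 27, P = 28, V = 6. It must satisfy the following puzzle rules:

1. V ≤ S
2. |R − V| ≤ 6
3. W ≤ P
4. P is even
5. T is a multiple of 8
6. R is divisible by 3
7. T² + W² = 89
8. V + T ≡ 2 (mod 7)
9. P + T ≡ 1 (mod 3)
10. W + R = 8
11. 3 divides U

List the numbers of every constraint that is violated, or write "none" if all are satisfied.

1. V = 6, S = 30; 6 ≤ 30 — holds.
2. |3 − 6| = 3; 3 ≤ 6 — holds.
3. W = 5, P = 28; 5 ≤ 28 — holds.
4. P = 28 is even — holds.
5. 8 / 8 = 1, so 8 divides 8 — holds.
6. 3 / 3 = 1, so 3 divides 3 — holds.
7. T² + W² = 8² + 5² = 64 + 25 = 89 — holds.
8. V + T = 14; 14 mod 7 = 0, not 2 — does not hold.
9. P + T = 36; 36 mod 3 = 0, not 1 — does not hold.
10. W + R = 5 + 3 = 8 — holds.
11. 27 / 3 = 9, so 3 divides 27 — holds.

Constraints 8 and 9 are violated.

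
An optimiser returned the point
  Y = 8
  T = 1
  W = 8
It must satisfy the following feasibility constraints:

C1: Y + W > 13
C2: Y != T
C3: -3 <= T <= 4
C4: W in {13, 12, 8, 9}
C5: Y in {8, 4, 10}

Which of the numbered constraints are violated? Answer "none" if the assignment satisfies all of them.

C1: Y + W = 8 + 8 = 16; 16 > 13 — satisfied.
C2: Y = 8, T = 1; distinct — satisfied.
C3: T = 1 lies in [-3, 4] — satisfied.
C4: W = 8 is in {13, 12, 8, 9} — satisfied.
C5: Y = 8 is in {8, 4, 10} — satisfied.

The assignment satisfies every constraint.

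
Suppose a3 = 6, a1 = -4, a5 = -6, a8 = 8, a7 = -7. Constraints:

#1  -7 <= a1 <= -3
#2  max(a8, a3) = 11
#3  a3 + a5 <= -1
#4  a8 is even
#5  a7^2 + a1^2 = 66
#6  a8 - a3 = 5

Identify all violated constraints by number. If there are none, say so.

The assignment fails constraints 2, 3, 5, and 6.

#1 a1 = -4 lies in [-7, -3]  ✔
#2 max(8, 6) = 8, not 11  ✘
#3 a3 + a5 = 6 + (-6) = 0; 0 > -1, bound -1 not met  ✘
#4 a8 = 8 is even  ✔
#5 a7^2 + a1^2 = (-7)^2 + (-4)^2 = 49 + 16 = 65, not 66  ✘
#6 a8 - a3 = 8 - 6 = 2, not 5  ✘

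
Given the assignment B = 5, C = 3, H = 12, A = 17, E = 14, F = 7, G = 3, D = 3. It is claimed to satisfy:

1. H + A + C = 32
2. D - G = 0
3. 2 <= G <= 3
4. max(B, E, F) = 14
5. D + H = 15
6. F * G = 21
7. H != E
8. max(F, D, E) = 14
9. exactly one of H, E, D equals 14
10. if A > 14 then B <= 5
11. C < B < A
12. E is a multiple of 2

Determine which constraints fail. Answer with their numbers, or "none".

1. H + A + C = 12 + 17 + 3 = 32 — holds.
2. D - G = 3 - 3 = 0 — holds.
3. G = 3 lies in [2, 3] — holds.
4. max(5, 14, 7) = 14 — holds.
5. D + H = 3 + 12 = 15 — holds.
6. F * G = 7 * 3 = 21 — holds.
7. H = 12, E = 14; distinct — holds.
8. max(7, 3, 14) = 14 — holds.
9. H=12, E=14, D=3; 1 of them equals 14 — holds.
10. A = 17 > 14, so we need B ≤ 5; B = 5 ≤ 5 — holds.
11. values 3 < 5 < 17 — holds.
12. 14 / 2 = 7, so 2 divides 14 — holds.

None — every constraint holds.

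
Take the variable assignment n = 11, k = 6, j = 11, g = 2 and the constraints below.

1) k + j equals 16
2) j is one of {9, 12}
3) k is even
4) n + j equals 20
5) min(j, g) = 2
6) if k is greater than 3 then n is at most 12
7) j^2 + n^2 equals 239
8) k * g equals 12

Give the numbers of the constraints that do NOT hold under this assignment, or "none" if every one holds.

The assignment fails constraints 1, 2, 4, and 7.

1) k + j = 6 + 11 = 17, not 16  fails
2) j = 11 is not in {9, 12}  fails
3) k = 6 is even  holds
4) n + j = 11 + 11 = 22, not 20  fails
5) min(11, 2) = 2  holds
6) k = 6 > 3, so we need n ≤ 12; n = 11 ≤ 12  holds
7) j^2 + n^2 = 11^2 + 11^2 = 121 + 121 = 242, not 239  fails
8) k * g = 6 * 2 = 12  holds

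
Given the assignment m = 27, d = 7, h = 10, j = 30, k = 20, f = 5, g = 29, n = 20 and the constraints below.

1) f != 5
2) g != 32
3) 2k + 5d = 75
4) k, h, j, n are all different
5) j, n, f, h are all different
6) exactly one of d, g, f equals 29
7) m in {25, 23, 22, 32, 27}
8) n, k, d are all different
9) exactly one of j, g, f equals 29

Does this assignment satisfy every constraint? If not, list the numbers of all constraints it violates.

1) f = 5, but 5 is required to differ — violated.
2) g = 29, and 29 ≠ 32 — OK.
3) 2k + 5d = 2(20) + 5(7) = 75 — OK.
4) k = n = 20, not all different — violated.
5) values 30, 20, 5, 10 are pairwise distinct — OK.
6) d=7, g=29, f=5; 1 of them equals 29 — OK.
7) m = 27 is in {25, 23, 22, 32, 27} — OK.
8) n = k = 20, not all different — violated.
9) j=30, g=29, f=5; 1 of them equals 29 — OK.

No — constraints 1, 4, 8 are not satisfied.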